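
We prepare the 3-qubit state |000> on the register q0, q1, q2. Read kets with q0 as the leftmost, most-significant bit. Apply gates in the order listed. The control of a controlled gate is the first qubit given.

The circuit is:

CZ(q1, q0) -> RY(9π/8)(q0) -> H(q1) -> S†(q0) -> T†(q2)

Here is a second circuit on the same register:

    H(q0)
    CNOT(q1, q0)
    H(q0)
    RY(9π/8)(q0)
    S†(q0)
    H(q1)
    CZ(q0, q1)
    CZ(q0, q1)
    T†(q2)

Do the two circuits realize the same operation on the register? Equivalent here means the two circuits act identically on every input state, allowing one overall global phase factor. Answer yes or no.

Yes, they are equivalent — the unitaries differ by at most a global phase.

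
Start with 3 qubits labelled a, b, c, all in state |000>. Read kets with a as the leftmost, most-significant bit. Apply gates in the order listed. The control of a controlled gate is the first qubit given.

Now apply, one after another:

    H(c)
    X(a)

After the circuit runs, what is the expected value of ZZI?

In the final state, ZZI has expectation -1.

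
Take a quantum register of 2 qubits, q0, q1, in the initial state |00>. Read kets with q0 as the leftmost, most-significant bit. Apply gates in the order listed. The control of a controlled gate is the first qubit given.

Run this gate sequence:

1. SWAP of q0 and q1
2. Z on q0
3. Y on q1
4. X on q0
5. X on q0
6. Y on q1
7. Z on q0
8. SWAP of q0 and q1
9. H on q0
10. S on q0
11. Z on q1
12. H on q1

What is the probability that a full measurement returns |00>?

Outcome |00> occurs with probability 1/4. Key observation: gates 1-8 undo each other exactly, leaving only the rest of the circuit to track.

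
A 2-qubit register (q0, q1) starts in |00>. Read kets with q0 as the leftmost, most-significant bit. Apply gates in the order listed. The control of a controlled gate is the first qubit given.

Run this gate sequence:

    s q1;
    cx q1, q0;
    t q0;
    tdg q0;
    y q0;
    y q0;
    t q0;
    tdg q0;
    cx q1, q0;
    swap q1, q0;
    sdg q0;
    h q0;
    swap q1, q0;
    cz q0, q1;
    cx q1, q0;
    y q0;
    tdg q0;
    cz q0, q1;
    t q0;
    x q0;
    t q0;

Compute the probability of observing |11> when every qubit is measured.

Outcome |11> occurs with probability 1/2.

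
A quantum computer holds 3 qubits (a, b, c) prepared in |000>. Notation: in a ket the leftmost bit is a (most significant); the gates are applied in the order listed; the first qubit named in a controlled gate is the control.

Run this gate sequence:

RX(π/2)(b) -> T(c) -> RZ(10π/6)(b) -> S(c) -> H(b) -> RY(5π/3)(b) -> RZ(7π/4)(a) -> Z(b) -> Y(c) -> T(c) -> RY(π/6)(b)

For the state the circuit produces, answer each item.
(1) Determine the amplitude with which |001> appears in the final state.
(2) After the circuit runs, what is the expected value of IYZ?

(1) |001> carries amplitude sqrt(2)*exp(I*pi/24)/2 in the final state.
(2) The expectation value of IYZ is 1/2.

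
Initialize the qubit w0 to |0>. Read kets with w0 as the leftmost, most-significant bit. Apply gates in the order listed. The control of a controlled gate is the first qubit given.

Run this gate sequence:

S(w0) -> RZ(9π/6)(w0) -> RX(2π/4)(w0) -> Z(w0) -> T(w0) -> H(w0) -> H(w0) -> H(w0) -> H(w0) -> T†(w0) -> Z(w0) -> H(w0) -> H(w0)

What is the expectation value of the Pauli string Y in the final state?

The observable Y averages to -1. Key observation: gates 4-11 undo each other exactly, leaving only the rest of the circuit to track.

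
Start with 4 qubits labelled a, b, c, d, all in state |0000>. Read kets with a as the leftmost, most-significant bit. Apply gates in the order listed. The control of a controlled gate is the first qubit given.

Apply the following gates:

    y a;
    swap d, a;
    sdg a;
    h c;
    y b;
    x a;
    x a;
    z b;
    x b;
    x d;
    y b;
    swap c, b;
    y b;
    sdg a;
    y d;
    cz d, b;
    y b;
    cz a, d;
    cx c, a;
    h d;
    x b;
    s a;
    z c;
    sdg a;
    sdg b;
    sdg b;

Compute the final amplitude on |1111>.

|1111> carries amplitude -1/2 in the final state.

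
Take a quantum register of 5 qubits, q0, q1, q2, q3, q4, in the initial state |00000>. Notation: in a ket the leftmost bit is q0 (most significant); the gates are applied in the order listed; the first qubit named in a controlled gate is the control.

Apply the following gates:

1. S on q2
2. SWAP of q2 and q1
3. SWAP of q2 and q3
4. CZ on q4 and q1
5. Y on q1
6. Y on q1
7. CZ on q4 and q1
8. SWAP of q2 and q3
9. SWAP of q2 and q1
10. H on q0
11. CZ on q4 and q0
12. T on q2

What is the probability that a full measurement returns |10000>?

A full measurement returns |10000> with probability 1/2.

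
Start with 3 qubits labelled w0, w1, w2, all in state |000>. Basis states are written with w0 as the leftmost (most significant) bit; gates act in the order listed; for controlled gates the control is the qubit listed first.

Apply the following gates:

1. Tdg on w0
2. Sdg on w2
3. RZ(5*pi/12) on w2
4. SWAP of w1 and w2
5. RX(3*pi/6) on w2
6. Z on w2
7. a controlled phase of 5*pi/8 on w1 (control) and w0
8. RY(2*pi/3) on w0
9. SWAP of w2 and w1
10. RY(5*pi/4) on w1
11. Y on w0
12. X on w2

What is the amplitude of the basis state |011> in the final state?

|011> carries amplitude -sqrt(6)*I*sqrt(sqrt(2)/4 + 1/2)*exp(-5*I*pi/24)/4 - sqrt(6)*sqrt(1/2 - sqrt(2)/4)*exp(-5*I*pi/24)/4 in the final state.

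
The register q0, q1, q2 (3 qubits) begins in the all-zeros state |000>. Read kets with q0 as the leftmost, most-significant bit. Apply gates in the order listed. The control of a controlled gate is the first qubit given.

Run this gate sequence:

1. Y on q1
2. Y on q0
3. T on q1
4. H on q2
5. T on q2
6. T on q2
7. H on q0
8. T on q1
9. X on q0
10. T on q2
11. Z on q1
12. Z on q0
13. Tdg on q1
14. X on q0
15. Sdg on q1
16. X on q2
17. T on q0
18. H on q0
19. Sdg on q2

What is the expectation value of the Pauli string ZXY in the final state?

In the final state, ZXY has expectation 0.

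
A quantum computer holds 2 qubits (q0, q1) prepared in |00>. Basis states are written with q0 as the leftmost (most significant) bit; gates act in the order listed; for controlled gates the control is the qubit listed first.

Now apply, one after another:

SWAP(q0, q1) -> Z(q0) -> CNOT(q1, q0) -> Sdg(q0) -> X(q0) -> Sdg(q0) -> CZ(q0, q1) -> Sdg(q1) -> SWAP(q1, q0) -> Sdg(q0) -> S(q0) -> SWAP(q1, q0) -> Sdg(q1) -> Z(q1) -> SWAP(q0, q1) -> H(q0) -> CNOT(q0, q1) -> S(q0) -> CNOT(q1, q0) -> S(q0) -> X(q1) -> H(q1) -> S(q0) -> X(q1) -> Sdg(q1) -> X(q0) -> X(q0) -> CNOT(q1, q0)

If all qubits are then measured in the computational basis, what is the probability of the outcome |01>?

A full measurement returns |01> with probability 1/2. Key observation: steps 9-12 multiply out to the identity, so the circuit reduces to the remaining gates.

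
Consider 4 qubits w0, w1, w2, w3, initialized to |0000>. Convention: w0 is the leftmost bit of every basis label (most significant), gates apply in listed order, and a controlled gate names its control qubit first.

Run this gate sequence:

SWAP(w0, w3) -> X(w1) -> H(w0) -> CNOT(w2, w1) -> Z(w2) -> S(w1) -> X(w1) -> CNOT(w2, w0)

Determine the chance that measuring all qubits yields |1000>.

A full measurement returns |1000> with probability 1/2.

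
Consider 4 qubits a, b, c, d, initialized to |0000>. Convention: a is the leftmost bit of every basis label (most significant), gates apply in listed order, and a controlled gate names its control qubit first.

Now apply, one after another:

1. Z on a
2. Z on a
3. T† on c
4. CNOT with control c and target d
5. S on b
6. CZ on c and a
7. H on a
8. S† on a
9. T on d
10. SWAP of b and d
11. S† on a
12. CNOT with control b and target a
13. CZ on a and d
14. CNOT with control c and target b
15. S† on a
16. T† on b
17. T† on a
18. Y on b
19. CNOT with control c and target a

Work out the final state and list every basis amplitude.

After the circuit, the state carries amplitude sqrt(2)*I/2 on |0100>, sqrt(2)*exp(3*I*pi/4)/2 on |1100>, and 0 on every other basis state.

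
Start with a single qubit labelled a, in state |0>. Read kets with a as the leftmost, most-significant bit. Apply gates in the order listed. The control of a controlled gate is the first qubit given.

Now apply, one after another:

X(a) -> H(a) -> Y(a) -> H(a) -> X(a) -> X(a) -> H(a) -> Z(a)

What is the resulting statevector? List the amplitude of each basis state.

After the circuit, the state carries amplitude sqrt(2)*I/2 on |0>, -sqrt(2)*I/2 on |1>.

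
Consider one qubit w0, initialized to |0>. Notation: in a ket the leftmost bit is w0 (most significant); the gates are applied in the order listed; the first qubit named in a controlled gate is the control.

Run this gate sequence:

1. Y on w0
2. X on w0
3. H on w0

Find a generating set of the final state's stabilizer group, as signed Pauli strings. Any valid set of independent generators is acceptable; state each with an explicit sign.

One valid set of independent stabilizer generators is +X (any independent generating set of the same group is equally correct).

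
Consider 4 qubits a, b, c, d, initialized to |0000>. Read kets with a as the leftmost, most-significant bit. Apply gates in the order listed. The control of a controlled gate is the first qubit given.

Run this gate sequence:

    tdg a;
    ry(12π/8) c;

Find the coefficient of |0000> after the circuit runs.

The final state's coefficient on |0000> equals -sqrt(2)/2.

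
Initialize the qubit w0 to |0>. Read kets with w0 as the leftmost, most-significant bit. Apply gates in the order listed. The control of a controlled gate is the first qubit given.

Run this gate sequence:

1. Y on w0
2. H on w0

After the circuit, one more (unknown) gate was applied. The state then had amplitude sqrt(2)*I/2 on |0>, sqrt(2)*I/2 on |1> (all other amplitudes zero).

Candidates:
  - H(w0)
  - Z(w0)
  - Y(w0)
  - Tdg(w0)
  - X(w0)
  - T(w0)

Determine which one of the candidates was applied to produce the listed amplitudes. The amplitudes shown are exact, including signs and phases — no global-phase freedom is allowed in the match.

It was Z(w0) that produced the state shown.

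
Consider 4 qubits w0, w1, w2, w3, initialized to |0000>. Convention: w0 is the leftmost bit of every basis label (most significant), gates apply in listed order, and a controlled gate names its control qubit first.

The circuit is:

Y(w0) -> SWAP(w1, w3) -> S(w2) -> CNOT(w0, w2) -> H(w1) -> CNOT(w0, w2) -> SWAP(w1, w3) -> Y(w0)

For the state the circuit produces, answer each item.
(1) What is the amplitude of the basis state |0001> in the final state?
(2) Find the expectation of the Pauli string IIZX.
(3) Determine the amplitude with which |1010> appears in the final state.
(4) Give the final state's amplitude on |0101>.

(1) The final state's coefficient on |0001> equals sqrt(2)/2.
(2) The observable IIZX averages to 1.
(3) |1010> carries amplitude 0 in the final state.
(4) The amplitude on |0101> is 0.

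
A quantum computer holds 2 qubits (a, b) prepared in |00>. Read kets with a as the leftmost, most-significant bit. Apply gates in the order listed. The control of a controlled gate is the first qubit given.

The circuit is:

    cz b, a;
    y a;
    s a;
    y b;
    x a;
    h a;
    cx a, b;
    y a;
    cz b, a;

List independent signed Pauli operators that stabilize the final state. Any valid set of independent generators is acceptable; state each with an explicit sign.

One valid set of independent stabilizer generators is +XX, +ZZ (any independent generating set of the same group is equally correct).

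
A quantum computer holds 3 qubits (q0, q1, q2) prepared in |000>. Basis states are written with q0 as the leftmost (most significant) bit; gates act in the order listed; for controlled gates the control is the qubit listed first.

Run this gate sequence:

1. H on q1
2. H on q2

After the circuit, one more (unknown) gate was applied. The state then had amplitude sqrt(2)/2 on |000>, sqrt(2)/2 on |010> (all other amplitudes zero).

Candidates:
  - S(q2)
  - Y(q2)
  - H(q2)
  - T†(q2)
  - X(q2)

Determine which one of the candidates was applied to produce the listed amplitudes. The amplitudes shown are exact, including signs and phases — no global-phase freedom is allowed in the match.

The unique candidate consistent with the amplitudes is H(q2).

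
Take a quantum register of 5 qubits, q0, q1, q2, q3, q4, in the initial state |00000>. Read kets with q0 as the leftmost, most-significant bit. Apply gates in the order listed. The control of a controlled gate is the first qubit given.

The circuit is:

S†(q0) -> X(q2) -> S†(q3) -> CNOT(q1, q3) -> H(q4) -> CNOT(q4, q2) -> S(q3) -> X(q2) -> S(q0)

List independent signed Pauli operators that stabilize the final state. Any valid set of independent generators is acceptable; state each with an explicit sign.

One valid set of independent stabilizer generators is +IIXIX, +ZIIII, +IZIII, +IIZIZ, +IIIZI (any independent generating set of the same group is equally correct).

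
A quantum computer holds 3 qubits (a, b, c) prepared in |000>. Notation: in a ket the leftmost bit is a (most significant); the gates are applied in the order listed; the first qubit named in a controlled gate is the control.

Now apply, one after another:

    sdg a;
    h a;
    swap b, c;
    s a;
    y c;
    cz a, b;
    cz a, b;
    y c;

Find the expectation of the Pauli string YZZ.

The observable YZZ averages to 1. Key observation: gates 5-8 undo each other exactly, leaving only the rest of the circuit to track.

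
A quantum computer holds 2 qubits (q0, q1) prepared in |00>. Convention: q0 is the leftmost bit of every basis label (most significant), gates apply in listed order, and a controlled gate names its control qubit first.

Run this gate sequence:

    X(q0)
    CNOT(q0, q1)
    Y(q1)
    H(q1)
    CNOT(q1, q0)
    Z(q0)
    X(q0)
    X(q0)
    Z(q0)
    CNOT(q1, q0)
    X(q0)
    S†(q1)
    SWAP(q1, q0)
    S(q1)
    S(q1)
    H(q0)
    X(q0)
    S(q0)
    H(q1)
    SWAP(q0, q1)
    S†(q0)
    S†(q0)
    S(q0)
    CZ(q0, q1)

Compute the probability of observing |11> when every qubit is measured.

A full measurement returns |11> with probability 1/4.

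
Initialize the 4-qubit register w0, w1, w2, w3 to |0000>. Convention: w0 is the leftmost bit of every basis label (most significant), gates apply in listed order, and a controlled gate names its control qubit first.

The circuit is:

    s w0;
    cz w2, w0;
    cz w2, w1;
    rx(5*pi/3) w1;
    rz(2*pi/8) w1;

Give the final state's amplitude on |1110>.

|1110> carries amplitude 0 in the final state.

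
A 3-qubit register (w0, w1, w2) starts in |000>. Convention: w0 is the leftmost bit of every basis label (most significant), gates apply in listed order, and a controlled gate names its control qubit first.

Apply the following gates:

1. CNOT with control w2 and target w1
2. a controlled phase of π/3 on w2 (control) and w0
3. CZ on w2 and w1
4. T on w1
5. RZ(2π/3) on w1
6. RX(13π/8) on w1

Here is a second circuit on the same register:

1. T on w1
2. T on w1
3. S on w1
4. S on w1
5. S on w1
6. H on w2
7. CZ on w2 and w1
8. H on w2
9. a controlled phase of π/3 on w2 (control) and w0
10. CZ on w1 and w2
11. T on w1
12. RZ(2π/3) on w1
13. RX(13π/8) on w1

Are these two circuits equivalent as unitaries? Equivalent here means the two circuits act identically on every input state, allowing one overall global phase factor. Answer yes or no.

No, they are not equivalent — no single phase factor reconciles the two unitaries.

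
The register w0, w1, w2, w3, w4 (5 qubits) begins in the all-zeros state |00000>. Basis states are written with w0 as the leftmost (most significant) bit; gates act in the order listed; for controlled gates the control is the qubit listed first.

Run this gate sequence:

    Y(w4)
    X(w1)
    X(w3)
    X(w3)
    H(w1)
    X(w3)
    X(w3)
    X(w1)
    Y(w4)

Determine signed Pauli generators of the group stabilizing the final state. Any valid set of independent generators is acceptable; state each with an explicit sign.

The final state is stabilized by the group generated by -IXIII, +ZIIII, +IIZII, +IIIZI, +IIIIZ; other independent generating sets are equally valid.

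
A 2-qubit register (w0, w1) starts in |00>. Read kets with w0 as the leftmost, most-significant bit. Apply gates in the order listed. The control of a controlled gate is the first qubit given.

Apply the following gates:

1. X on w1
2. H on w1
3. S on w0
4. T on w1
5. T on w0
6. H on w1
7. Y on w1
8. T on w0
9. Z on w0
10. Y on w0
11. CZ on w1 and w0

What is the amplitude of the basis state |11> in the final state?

The amplitude on |11> is 1/2 - exp(I*pi/4)/2.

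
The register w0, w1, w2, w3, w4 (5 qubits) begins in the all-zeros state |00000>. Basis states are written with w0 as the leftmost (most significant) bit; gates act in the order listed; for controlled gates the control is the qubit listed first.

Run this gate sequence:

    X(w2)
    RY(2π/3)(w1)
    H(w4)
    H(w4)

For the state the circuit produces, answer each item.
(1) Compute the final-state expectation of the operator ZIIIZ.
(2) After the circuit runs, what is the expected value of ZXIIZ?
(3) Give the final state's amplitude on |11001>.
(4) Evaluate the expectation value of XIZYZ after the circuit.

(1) The expectation value of ZIIIZ is 1. Key observation: the block from step 3 through step 4 cancels to the identity and can be dropped.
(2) The expectation value of ZXIIZ is sqrt(3)/2.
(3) The final state's coefficient on |11001> equals 0.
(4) In the final state, XIZYZ has expectation 0.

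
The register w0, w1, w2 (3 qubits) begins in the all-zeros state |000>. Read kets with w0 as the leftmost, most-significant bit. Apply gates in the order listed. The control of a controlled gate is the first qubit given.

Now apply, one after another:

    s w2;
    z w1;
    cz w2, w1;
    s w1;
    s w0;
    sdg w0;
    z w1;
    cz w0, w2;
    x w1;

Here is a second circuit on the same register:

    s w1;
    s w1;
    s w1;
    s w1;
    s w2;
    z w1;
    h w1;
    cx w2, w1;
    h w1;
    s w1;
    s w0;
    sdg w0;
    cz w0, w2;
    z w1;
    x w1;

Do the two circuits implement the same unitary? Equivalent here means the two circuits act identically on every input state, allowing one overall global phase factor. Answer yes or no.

Yes, they are equivalent — the unitaries differ by at most a global phase.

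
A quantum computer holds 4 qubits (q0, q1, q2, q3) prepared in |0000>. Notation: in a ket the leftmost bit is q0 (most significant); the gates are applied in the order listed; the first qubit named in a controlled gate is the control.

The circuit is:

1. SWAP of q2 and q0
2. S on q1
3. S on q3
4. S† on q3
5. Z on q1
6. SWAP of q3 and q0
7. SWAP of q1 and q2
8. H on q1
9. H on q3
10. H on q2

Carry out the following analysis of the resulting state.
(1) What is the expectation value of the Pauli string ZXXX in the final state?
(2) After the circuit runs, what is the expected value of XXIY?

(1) In the final state, ZXXX has expectation 1.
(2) The observable XXIY averages to 0.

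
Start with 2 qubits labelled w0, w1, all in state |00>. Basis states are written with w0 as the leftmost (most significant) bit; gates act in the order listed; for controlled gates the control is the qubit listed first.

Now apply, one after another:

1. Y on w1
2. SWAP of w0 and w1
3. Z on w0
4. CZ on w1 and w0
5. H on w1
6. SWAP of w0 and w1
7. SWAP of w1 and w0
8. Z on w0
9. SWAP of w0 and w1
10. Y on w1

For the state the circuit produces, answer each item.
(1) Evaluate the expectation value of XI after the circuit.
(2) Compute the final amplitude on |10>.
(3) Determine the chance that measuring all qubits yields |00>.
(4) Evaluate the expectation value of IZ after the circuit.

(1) The observable XI averages to 1.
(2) The final state's coefficient on |10> equals sqrt(2)/2.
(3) The probability of measuring |00> is 1/2.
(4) In the final state, IZ has expectation 1.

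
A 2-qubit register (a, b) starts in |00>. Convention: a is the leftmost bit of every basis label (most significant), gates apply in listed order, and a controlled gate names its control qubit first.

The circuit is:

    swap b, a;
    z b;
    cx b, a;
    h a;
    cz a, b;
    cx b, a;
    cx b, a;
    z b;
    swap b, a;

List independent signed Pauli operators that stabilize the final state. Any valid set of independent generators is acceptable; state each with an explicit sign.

The stabilizer group can be generated by +IX, +ZI, among other valid generating sets.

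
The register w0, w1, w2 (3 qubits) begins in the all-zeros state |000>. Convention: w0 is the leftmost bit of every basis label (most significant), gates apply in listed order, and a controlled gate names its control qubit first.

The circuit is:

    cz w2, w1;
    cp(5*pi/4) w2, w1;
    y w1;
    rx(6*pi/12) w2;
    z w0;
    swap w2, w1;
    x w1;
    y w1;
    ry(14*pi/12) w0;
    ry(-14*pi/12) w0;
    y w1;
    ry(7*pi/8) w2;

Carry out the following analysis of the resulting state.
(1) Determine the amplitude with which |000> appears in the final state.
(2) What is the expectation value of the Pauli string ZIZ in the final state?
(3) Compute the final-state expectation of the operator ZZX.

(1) The final state's coefficient on |000> equals -sqrt(2)*cos(pi/16)/2. Key observation: gates 8-11 undo each other exactly, leaving only the rest of the circuit to track.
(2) The observable ZIZ averages to sqrt(sqrt(2) + 2)/2.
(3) The expectation value of ZZX is 0.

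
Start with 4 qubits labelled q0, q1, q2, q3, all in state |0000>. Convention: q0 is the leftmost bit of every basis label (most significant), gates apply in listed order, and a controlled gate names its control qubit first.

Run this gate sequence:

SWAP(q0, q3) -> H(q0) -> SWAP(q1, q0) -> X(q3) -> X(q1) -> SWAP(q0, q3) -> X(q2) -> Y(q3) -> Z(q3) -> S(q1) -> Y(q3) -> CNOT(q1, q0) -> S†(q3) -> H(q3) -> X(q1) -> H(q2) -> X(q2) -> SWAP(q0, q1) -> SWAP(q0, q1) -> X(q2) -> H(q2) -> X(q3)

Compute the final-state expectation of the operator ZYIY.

The observable ZYIY averages to 0.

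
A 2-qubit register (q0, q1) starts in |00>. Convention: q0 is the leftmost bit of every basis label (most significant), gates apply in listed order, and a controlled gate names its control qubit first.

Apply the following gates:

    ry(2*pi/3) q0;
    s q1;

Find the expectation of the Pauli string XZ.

The observable XZ averages to sqrt(3)/2.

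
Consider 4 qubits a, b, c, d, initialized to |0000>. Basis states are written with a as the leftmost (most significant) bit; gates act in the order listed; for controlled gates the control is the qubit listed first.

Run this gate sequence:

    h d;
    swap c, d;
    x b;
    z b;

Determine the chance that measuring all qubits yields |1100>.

Outcome |1100> occurs with probability 0.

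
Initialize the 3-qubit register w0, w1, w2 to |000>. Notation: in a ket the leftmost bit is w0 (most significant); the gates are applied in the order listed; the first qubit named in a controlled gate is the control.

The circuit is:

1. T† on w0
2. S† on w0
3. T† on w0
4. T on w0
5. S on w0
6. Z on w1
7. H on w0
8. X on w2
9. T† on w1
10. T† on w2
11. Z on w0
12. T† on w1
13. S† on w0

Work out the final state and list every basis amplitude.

The final amplitudes are -sqrt(2)*exp(3*I*pi/4)/2 on |001>, sqrt(2)*exp(I*pi/4)/2 on |101>, and 0 on every other basis state. Key observation: the block from step 2 through step 5 cancels to the identity and can be dropped.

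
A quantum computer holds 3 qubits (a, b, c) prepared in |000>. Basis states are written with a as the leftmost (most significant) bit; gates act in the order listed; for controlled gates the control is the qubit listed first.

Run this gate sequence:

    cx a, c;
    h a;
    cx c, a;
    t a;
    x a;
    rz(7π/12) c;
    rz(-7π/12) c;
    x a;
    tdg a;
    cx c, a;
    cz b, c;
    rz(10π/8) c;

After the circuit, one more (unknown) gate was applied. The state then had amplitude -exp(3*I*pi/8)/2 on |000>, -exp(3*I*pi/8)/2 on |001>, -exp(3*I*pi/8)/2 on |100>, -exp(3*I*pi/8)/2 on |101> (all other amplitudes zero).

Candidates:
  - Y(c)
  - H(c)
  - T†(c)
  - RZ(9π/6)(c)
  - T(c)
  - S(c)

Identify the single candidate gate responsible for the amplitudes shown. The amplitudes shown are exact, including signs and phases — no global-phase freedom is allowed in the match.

It was H(c) that produced the state shown. Key observation: gates 3-10 undo each other exactly, leaving only the rest of the circuit to track.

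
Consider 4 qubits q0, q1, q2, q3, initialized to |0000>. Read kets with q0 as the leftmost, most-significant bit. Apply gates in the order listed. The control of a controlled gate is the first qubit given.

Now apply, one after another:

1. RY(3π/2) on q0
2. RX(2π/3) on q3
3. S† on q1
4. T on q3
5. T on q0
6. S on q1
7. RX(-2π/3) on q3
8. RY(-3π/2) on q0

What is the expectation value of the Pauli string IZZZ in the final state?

The expectation value of IZZZ is 1/4 + 3*sqrt(2)/8.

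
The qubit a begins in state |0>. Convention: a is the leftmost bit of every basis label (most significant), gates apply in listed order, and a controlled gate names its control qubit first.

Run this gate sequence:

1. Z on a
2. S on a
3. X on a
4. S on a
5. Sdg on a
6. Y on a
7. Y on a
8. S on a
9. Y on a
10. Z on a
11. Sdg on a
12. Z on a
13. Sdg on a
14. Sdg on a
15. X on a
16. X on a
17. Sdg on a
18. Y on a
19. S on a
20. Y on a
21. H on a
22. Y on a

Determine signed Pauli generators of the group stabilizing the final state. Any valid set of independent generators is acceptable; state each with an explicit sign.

The final state is stabilized by the group generated by -X; other independent generating sets are equally valid.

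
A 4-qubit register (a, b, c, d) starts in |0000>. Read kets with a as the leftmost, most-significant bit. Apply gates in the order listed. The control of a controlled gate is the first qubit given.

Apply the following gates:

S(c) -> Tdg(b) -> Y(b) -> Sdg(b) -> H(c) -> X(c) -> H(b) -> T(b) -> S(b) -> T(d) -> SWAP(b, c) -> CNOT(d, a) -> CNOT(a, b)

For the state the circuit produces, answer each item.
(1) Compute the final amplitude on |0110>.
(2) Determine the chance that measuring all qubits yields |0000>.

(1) |0110> carries amplitude -exp(3*I*pi/4)/2 in the final state.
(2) A full measurement returns |0000> with probability 1/4.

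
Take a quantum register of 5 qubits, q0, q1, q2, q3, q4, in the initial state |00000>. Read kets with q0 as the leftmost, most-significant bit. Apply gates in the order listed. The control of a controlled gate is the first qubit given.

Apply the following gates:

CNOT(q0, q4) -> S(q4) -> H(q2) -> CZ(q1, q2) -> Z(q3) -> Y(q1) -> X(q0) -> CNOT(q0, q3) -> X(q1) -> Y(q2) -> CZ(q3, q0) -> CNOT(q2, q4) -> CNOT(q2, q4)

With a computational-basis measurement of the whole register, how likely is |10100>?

A full measurement returns |10100> with probability 0. Key observation: steps 12-13 multiply out to the identity, so the circuit reduces to the remaining gates.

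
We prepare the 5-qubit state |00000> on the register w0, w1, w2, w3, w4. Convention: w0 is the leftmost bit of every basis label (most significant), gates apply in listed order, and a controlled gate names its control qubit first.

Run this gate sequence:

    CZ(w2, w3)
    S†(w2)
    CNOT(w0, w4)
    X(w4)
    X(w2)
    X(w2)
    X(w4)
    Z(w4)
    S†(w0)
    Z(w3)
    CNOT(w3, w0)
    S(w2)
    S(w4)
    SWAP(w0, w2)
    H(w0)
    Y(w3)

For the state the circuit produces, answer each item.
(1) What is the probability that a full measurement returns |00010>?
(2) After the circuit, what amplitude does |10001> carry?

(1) The probability of measuring |00010> is 1/2. Key observation: steps 4-7 multiply out to the identity, so the circuit reduces to the remaining gates.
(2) |10001> carries amplitude 0 in the final state.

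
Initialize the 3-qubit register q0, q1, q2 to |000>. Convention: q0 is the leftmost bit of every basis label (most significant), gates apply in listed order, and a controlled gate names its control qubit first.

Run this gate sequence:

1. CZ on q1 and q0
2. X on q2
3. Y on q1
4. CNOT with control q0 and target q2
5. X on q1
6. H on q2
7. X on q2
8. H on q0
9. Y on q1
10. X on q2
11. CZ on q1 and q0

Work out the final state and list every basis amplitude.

The resulting statevector has amplitude 0 on |000>, 0 on |001>, -1/2 on |010>, 1/2 on |011>, 0 on |100>, 0 on |101>, 1/2 on |110>, -1/2 on |111>.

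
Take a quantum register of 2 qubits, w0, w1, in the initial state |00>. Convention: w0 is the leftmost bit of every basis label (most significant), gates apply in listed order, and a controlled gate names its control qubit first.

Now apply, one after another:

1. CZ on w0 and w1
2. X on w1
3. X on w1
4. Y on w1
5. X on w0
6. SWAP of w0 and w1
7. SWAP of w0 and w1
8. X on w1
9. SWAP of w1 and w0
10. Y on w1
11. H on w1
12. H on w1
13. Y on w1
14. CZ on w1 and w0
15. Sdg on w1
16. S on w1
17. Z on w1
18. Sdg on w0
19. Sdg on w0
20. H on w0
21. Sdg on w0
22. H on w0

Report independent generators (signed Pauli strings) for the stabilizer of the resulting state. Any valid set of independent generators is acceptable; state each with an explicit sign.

The final state is stabilized by the group generated by +YI, -IZ; other independent generating sets are equally valid. Key observation: steps 10-13 multiply out to the identity, so the circuit reduces to the remaining gates.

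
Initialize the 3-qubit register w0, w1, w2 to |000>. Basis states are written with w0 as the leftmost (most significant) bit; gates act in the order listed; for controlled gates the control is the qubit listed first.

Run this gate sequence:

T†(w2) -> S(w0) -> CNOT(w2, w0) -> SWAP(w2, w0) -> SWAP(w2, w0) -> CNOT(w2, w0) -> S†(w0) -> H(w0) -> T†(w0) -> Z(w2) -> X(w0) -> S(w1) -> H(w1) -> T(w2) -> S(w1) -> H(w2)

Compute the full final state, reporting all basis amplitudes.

The final amplitudes are -sqrt(2)*exp(3*I*pi/4)/4 on |000>, -sqrt(2)*exp(3*I*pi/4)/4 on |001>, sqrt(2)*exp(I*pi/4)/4 on |010>, sqrt(2)*exp(I*pi/4)/4 on |011>, sqrt(2)/4 on |100>, sqrt(2)/4 on |101>, sqrt(2)*I/4 on |110>, sqrt(2)*I/4 on |111>. Key observation: gates 2-7 undo each other exactly, leaving only the rest of the circuit to track.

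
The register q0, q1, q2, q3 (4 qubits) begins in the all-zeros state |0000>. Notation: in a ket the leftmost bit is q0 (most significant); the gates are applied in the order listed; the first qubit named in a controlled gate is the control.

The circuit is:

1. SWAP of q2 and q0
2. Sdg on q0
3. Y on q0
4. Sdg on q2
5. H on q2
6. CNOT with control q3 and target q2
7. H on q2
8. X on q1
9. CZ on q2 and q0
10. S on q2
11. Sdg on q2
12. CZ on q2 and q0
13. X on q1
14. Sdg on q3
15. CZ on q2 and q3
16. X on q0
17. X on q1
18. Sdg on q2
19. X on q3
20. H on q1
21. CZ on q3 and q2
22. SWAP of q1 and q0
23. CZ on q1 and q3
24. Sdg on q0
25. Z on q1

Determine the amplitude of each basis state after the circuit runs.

After the circuit, the state carries amplitude sqrt(2)*I/2 on |0001>, -sqrt(2)/2 on |1001>, and 0 on every other basis state. Key observation: gates 8-13 undo each other exactly, leaving only the rest of the circuit to track.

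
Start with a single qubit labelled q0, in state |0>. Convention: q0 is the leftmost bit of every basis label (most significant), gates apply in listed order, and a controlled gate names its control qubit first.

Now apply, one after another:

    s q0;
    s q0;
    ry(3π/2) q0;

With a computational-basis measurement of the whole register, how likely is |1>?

A full measurement returns |1> with probability 1/2.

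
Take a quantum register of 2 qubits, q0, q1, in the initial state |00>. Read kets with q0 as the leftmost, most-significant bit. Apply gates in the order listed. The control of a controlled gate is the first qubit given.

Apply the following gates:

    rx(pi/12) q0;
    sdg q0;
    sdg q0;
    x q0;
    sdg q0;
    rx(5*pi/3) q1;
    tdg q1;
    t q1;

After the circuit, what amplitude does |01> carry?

The final state's coefficient on |01> equals -sqrt(6 - 3*sqrt(2))/8 + sqrt(sqrt(2) + 2)/8.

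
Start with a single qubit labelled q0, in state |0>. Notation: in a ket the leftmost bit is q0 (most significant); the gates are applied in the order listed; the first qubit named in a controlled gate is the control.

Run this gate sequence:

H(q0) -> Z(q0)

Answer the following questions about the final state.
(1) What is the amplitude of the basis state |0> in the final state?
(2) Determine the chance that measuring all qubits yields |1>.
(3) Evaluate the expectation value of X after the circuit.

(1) The final state's coefficient on |0> equals sqrt(2)/2.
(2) A full measurement returns |1> with probability 1/2.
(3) In the final state, X has expectation -1.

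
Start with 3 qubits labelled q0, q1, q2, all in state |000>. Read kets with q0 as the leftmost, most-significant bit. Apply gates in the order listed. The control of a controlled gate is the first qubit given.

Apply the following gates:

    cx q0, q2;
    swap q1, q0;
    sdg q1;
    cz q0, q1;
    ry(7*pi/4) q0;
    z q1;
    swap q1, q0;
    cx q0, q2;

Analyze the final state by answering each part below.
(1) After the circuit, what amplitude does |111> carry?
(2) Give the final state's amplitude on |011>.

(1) The final state's coefficient on |111> equals 0.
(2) |011> carries amplitude 0 in the final state.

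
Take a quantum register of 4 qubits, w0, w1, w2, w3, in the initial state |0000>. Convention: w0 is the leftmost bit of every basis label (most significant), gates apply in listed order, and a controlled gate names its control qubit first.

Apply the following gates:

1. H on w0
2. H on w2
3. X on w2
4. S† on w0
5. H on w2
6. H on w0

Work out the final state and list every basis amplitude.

After the circuit, the state carries amplitude 1/2 - I/2 on |0000>, 1/2 + I/2 on |1000>, and 0 on every other basis state.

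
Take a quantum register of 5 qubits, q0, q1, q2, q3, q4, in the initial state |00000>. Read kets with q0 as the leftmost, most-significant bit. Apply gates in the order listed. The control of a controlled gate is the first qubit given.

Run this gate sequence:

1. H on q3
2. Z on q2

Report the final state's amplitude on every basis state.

The resulting statevector has amplitude sqrt(2)/2 on |00000>, sqrt(2)/2 on |00010>, and 0 on every other basis state.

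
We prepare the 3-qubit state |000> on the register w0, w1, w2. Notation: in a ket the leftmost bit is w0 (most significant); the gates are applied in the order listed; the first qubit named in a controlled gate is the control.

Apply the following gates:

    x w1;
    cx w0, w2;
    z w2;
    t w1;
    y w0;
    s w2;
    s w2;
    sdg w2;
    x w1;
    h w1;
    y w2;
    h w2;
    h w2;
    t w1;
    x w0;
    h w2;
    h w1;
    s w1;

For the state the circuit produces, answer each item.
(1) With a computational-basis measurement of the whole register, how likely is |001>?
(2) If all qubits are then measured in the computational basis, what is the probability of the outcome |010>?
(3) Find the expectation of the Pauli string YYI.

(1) A full measurement returns |001> with probability sqrt(2)/8 + 1/4.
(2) A full measurement returns |010> with probability 1/4 - sqrt(2)/8.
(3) The observable YYI averages to 0.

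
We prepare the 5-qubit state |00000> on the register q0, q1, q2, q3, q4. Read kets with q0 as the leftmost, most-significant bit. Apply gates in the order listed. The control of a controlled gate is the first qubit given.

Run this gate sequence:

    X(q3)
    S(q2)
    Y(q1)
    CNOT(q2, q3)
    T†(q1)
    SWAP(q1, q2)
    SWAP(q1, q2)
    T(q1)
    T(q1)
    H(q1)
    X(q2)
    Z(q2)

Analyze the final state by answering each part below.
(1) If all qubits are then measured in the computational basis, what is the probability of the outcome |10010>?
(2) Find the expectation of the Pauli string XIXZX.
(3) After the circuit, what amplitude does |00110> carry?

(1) A full measurement returns |10010> with probability 0.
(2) The expectation value of XIXZX is 0.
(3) |00110> carries amplitude -sqrt(2)*exp(3*I*pi/4)/2 in the final state.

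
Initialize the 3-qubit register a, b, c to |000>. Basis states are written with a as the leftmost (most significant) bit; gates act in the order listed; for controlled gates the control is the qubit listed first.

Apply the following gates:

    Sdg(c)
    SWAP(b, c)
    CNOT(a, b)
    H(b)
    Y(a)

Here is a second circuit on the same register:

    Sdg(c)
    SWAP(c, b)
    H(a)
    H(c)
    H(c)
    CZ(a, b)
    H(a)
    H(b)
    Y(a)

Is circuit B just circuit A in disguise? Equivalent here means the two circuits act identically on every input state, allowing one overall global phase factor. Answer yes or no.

No, they are not equivalent — no single phase factor reconciles the two unitaries.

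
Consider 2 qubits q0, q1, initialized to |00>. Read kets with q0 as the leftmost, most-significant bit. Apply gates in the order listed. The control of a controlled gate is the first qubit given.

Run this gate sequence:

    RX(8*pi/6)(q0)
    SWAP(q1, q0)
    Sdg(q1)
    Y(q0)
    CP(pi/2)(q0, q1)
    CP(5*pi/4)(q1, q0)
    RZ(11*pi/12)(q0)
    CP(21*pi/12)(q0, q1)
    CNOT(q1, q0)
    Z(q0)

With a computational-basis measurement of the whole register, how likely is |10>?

Outcome |10> occurs with probability 1/4.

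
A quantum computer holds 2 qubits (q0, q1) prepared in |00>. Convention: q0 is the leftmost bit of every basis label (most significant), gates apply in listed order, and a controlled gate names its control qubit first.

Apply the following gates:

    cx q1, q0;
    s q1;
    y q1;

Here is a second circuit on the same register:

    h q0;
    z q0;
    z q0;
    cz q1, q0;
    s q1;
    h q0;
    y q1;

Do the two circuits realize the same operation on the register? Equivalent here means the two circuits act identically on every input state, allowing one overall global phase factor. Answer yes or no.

Yes — the two circuits implement the same unitary up to a global phase.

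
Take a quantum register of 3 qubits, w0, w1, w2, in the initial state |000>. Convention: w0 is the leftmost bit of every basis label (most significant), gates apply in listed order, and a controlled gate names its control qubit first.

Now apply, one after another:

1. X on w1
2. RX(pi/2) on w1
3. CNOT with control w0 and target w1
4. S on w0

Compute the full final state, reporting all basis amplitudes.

The final amplitudes are -sqrt(2)*I/2 on |000>, sqrt(2)/2 on |010>, and 0 on every other basis state.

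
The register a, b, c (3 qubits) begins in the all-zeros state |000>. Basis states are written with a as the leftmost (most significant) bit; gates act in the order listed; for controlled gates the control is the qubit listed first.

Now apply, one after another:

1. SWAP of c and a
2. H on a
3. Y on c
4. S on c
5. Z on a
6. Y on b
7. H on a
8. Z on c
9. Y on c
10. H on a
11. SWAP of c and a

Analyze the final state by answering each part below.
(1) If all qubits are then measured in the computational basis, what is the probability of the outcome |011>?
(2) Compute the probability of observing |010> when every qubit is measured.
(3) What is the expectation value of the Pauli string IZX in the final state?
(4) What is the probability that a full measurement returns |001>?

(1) Outcome |011> occurs with probability 1/2.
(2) Outcome |010> occurs with probability 1/2.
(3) The observable IZX averages to 1.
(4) The probability of measuring |001> is 0.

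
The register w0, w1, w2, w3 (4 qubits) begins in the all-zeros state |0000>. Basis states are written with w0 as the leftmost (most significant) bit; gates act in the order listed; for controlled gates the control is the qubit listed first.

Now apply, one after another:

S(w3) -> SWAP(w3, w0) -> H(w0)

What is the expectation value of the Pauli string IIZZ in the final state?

The observable IIZZ averages to 1.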